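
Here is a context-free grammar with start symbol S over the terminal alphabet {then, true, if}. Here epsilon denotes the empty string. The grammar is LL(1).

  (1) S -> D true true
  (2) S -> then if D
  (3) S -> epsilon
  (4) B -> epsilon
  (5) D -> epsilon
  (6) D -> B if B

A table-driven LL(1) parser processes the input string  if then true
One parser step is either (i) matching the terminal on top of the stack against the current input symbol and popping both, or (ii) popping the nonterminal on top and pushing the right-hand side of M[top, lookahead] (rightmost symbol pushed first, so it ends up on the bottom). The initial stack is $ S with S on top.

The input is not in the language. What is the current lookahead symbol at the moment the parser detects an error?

then

     Stack               Input           Action
  1  $ S                 if then true $  expand S -> D true true
  2  $ true true D       if then true $  expand D -> B if B
  3  $ true true B if B  if then true $  expand B -> epsilon
  4  $ true true B if    if then true $  match if
  5  $ true true B       then true $     error: M[B, then] is empty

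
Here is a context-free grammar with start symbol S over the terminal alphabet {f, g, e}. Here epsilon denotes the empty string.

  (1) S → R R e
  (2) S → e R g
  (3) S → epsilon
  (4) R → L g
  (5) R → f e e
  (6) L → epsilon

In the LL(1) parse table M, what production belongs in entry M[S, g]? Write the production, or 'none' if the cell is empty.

S → R R e

FIRST(L) = {epsilon}
FIRST(R) = {f, g}  (via L g)
FIRST(S) = {epsilon, e, f, g}  (via R R e)
FOLLOW(S) includes $ since S is the start symbol.
FOLLOW(S): S appears on no right-hand side. Thus FOLLOW(S) = {$}.
For S → R R e: FIRST(R R e) = {f, g}, so it goes in M[S, t] for t ∈ {f, g}.
For S → e R g: FIRST(e R g) = {e}, so it goes in M[S, t] for t ∈ {e}.
For S → epsilon: FIRST(epsilon) = {epsilon}, so it goes in M[S, t] for t ∈ {}; since epsilon ∈ FIRST, also for every t ∈ FOLLOW(S) = {$}.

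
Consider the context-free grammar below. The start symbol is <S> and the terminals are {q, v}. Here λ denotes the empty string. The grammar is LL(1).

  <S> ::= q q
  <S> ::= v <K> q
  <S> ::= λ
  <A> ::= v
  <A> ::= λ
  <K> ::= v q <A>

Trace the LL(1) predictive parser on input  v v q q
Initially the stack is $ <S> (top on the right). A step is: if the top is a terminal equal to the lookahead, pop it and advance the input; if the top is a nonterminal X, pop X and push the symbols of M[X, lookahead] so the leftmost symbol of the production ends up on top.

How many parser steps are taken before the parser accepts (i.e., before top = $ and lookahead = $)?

7

step 1: stack=$ <S>  input=v v q q $  — expand <S> ::= v <K> q
step 2: stack=$ q <K> v  input=v v q q $  — match v
step 3: stack=$ q <K>  input=v q q $  — expand <K> ::= v q <A>
step 4: stack=$ q <A> q v  input=v q q $  — match v
step 5: stack=$ q <A> q  input=q q $  — match q
step 6: stack=$ q <A>  input=q $  — expand <A> ::= λ
step 7: stack=$ q  input=q $  — match q
Accept reached after 7 steps.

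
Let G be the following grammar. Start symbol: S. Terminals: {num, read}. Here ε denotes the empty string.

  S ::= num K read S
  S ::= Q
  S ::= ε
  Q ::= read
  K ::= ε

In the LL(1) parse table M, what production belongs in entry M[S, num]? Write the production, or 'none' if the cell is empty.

S ::= num K read S

FIRST(Q): from Q::=read we get {read}. So FIRST(Q) = {read}.
FIRST(K): from K::=ε we get {ε}. So FIRST(K) = {ε}.
FIRST(S): from S::=num K read S we get {num}; from S::=Q we get {read}; from S::=ε we get {ε}. So FIRST(S) = {ε, num, read}.
FOLLOW(S) includes $ since S is the start symbol.
FOLLOW(S): in S::=num K read S, the suffix after S is empty (adds nothing new). Thus FOLLOW(S) = {$}.
For S ::= num K read S: FIRST(num K read S) = {num}, so it goes in M[S, t] for t ∈ {num}.
For S ::= Q: FIRST(Q) = {read}, so it goes in M[S, t] for t ∈ {read}.
For S ::= ε: FIRST(ε) = {ε}, so it goes in M[S, t] for t ∈ {}; since ε ∈ FIRST, also for every t ∈ FOLLOW(S) = {$}.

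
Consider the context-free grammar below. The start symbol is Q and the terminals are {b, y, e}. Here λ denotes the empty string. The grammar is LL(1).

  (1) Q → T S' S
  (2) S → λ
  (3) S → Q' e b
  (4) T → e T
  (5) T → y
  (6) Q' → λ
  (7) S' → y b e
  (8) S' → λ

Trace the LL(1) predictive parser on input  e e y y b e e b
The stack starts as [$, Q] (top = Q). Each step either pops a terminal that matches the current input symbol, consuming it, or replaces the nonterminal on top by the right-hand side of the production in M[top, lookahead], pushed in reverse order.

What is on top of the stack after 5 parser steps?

T

     Stack       Input              Action
  1  $ Q         e e y y b e e b $  expand Q → T S' S
  2  $ S S' T    e e y y b e e b $  expand T → e T
  3  $ S S' T e  e e y y b e e b $  match e
  4  $ S S' T    e y y b e e b $    expand T → e T
  5  $ S S' T e  e y y b e e b $    match e
Stack after step 5: $ S S' T (top = T).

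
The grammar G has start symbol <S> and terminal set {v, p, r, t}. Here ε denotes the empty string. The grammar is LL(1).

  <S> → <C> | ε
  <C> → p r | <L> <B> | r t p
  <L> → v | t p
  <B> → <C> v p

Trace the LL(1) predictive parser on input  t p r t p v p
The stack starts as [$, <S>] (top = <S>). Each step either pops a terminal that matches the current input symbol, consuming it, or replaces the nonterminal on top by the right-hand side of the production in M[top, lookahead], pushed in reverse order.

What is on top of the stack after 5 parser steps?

<B>

     Stack      Input            Action
  1  $ <S>      t p r t p v p $  expand <S> → <C>
  2  $ <C>      t p r t p v p $  expand <C> → <L> <B>
  3  $ <B> <L>  t p r t p v p $  expand <L> → t p
  4  $ <B> p t  t p r t p v p $  match t
  5  $ <B> p    p r t p v p $    match p
Stack after step 5: $ <B> (top = <B>).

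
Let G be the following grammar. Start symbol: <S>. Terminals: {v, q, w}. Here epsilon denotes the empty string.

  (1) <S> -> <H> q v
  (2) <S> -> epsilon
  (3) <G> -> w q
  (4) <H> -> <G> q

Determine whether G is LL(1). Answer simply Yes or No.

FIRST(<S>) = {epsilon, w}
FIRST(<G>) = {w}
FIRST(<H>) = {w}
FOLLOW(<S>) = {$}
FOLLOW(<G>) = {q}
FOLLOW(<H>) = {q}
Each cell of M receives at most one production.

Yes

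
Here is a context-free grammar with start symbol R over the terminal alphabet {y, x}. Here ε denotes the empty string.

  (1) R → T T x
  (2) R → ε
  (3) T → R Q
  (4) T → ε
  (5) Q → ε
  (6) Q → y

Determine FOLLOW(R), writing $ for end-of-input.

{$, x, y}

FIRST(Q): from Q→ε we get {ε}; from Q→y we get {y}. So FIRST(Q) = {ε, y}.
FIRST(R): from R→T T x we get {x, y}; from R→ε we get {ε}. So FIRST(R) = {ε, x, y}.
FIRST(T): from T→R Q we get {ε, x, y}; from T→ε we get {ε}. So FIRST(T) = {ε, x, y}.
FOLLOW(R) includes $ since R is the start symbol.
FOLLOW(T): in R→T T x (occurrence 1), T is followed by T x with FIRST {x, y}; in R→T T x (occurrence 2), T is followed by x with FIRST {x}. Thus FOLLOW(T) = {x, y}.
FOLLOW(R): in T→R Q, R is followed by Q with FIRST {ε, y}; in T→R Q, the suffix after R is nullable, so FOLLOW(R) ⊇ FOLLOW(T) = {x, y}. Thus FOLLOW(R) = {$, x, y}.
FOLLOW(Q): in T→R Q, the suffix after Q is empty, so FOLLOW(Q) ⊇ FOLLOW(T) = {x, y}. Thus FOLLOW(Q) = {x, y}.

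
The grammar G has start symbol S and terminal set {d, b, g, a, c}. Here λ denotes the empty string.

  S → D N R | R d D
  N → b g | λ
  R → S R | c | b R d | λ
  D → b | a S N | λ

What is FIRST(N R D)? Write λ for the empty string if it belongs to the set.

{λ, a, b, c, d}

FIRST(N): from N→b g we get {b}; from N→λ we get {λ}. So FIRST(N) = {λ, b}.
FIRST(D): from D→b we get {b}; from D→a S N we get {a}; from D→λ we get {λ}. So FIRST(D) = {λ, a, b}.
FIRST(S): from S→D N R we get {λ, a, b, c, d}; from S→R d D we get {a, b, c, d}. So FIRST(S) = {λ, a, b, c, d}.
FIRST(R): from R→S R we get {λ, a, b, c, d}; from R→c we get {c}; from R→b R d we get {b}; from R→λ we get {λ}. So FIRST(R) = {λ, a, b, c, d}.
FIRST(N R D): take FIRST of each symbol in turn, carrying on past any symbol whose FIRST contains λ; result {λ, a, b, c, d}.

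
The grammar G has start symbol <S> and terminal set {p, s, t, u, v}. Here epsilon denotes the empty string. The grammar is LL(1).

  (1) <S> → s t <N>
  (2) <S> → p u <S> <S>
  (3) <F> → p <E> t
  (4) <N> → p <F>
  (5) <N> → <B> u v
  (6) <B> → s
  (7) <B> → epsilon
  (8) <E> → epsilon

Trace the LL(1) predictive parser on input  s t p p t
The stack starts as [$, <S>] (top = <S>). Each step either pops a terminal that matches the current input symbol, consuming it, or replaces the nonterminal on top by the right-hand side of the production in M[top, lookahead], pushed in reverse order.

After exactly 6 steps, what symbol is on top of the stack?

step 1: stack=$ <S>  input=s t p p t $  — expand <S> → s t <N>
step 2: stack=$ <N> t s  input=s t p p t $  — match s
step 3: stack=$ <N> t  input=t p p t $  — match t
step 4: stack=$ <N>  input=p p t $  — expand <N> → p <F>
step 5: stack=$ <F> p  input=p p t $  — match p
step 6: stack=$ <F>  input=p t $  — expand <F> → p <E> t
Stack after step 6: $ t <E> p (top = p).

p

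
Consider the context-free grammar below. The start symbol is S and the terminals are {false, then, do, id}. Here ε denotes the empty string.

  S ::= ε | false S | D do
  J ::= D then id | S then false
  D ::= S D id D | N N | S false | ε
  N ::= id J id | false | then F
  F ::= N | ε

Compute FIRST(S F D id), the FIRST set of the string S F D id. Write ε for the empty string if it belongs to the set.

FIRST(N) = {false, id, then}
FIRST(F) = {ε, false, id, then}  (via N)
FIRST(S) = {ε, do, false, id, then}  (via D do)
FIRST(D) = {ε, do, false, id, then}  (via S D id D, N N, S false)
FIRST(J) = {do, false, id, then}  (via D then id, S then false)
FIRST(S F D id): take FIRST of each symbol in turn, carrying on past any symbol whose FIRST contains ε; result {do, false, id, then}.

{do, false, id, then}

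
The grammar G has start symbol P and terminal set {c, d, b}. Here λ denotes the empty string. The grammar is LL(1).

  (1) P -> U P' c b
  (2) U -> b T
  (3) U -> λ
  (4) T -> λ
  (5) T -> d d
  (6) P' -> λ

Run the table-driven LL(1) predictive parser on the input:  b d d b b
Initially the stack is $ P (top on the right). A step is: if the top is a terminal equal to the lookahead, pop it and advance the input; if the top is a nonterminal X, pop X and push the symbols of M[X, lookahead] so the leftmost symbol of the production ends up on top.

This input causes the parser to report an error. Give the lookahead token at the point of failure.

step 1: stack=$ P  input=b d d b b $  — expand P -> U P' c b
step 2: stack=$ b c P' U  input=b d d b b $  — expand U -> b T
step 3: stack=$ b c P' T b  input=b d d b b $  — match b
step 4: stack=$ b c P' T  input=d d b b $  — expand T -> d d
step 5: stack=$ b c P' d d  input=d d b b $  — match d
step 6: stack=$ b c P' d  input=d b b $  — match d
step 7: stack=$ b c P'  input=b b $  — error: M[P', b] is empty

b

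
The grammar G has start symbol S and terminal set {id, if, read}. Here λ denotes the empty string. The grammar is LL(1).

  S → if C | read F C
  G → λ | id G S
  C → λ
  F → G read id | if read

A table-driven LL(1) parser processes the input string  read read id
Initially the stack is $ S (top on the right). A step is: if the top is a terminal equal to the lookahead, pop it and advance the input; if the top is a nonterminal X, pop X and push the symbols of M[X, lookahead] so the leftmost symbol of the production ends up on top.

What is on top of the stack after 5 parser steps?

id

step 1: stack=$ S  input=read read id $  — expand S → read F C
step 2: stack=$ C F read  input=read read id $  — match read
step 3: stack=$ C F  input=read id $  — expand F → G read id
step 4: stack=$ C id read G  input=read id $  — expand G → λ
step 5: stack=$ C id read  input=read id $  — match read
Stack after step 5: $ C id (top = id).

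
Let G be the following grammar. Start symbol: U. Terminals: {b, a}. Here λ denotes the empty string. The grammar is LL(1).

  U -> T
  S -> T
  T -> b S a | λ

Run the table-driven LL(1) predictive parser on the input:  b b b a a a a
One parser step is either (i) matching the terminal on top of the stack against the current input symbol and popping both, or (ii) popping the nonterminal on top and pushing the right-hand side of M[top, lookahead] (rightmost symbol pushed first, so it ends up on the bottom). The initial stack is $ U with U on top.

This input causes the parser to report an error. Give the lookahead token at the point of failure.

step 1: stack=$ U  input=b b b a a a a $  — expand U -> T
step 2: stack=$ T  input=b b b a a a a $  — expand T -> b S a
step 3: stack=$ a S b  input=b b b a a a a $  — match b
step 4: stack=$ a S  input=b b a a a a $  — expand S -> T
step 5: stack=$ a T  input=b b a a a a $  — expand T -> b S a
step 6: stack=$ a a S b  input=b b a a a a $  — match b
step 7: stack=$ a a S  input=b a a a a $  — expand S -> T
step 8: stack=$ a a T  input=b a a a a $  — expand T -> b S a
step 9: stack=$ a a a S b  input=b a a a a $  — match b
step 10: stack=$ a a a S  input=a a a a $  — expand S -> T
step 11: stack=$ a a a T  input=a a a a $  — expand T -> λ
step 12: stack=$ a a a  input=a a a a $  — match a
step 13: stack=$ a a  input=a a a $  — match a
step 14: stack=$ a  input=a a $  — match a
step 15: stack=$  input=a $  — error: stack empty but input remains

a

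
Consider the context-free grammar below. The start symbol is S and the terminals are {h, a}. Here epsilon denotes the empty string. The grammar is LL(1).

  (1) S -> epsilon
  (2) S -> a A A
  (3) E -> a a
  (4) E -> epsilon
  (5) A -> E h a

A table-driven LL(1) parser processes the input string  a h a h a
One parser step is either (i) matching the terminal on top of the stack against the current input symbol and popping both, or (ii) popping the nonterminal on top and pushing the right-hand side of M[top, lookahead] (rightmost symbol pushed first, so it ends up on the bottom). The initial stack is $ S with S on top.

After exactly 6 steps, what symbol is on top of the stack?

step 1: stack=$ S  input=a h a h a $  — expand S -> a A A
step 2: stack=$ A A a  input=a h a h a $  — match a
step 3: stack=$ A A  input=h a h a $  — expand A -> E h a
step 4: stack=$ A a h E  input=h a h a $  — expand E -> epsilon
step 5: stack=$ A a h  input=h a h a $  — match h
step 6: stack=$ A a  input=a h a $  — match a
Stack after step 6: $ A (top = A).

A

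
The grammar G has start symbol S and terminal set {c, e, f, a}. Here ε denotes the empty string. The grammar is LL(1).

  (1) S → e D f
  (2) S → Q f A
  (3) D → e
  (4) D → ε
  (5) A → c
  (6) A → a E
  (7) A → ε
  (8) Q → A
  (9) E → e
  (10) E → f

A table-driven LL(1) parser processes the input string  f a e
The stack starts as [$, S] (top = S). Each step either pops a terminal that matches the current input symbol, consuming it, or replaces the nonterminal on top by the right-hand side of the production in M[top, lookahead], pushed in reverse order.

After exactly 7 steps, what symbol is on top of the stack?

e

     Stack    Input    Action
  1  $ S      f a e $  expand S → Q f A
  2  $ A f Q  f a e $  expand Q → A
  3  $ A f A  f a e $  expand A → ε
  4  $ A f    f a e $  match f
  5  $ A      a e $    expand A → a E
  6  $ E a    a e $    match a
  7  $ E      e $      expand E → e
Stack after step 7: $ e (top = e).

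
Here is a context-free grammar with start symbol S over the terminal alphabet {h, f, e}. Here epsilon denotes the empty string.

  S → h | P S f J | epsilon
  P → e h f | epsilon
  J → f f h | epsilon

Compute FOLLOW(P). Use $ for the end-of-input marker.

{e, f, h}

FIRST(P): from P→e h f we get {e}; from P→epsilon we get {epsilon}. So FIRST(P) = {epsilon, e}.
FIRST(J): from J→f f h we get {f}; from J→epsilon we get {epsilon}. So FIRST(J) = {epsilon, f}.
FIRST(S): from S→h we get {h}; from S→P S f J we get {e, f, h}; from S→epsilon we get {epsilon}. So FIRST(S) = {epsilon, e, f, h}.
FOLLOW(S) includes $ since S is the start symbol.
FOLLOW(S): in S→P S f J, S is followed by f J with FIRST {f}. Thus FOLLOW(S) = {$, f}.
FOLLOW(P): in S→P S f J, P is followed by S f J with FIRST {e, f, h}. Thus FOLLOW(P) = {e, f, h}.
FOLLOW(J): in S→P S f J, the suffix after J is empty, so FOLLOW(J) ⊇ FOLLOW(S) = {$, f}. Thus FOLLOW(J) = {$, f}.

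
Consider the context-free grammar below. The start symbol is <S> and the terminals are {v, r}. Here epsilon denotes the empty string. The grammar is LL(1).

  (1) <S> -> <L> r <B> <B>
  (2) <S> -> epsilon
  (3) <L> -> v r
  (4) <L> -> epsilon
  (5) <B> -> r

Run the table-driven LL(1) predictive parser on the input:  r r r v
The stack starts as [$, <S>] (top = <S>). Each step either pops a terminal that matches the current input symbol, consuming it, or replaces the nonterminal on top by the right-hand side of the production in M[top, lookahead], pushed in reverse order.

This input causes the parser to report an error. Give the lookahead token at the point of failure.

step 1: stack=$ <S>  input=r r r v $  — expand <S> -> <L> r <B> <B>
step 2: stack=$ <B> <B> r <L>  input=r r r v $  — expand <L> -> epsilon
step 3: stack=$ <B> <B> r  input=r r r v $  — match r
step 4: stack=$ <B> <B>  input=r r v $  — expand <B> -> r
step 5: stack=$ <B> r  input=r r v $  — match r
step 6: stack=$ <B>  input=r v $  — expand <B> -> r
step 7: stack=$ r  input=r v $  — match r
step 8: stack=$  input=v $  — error: stack empty but input remains

v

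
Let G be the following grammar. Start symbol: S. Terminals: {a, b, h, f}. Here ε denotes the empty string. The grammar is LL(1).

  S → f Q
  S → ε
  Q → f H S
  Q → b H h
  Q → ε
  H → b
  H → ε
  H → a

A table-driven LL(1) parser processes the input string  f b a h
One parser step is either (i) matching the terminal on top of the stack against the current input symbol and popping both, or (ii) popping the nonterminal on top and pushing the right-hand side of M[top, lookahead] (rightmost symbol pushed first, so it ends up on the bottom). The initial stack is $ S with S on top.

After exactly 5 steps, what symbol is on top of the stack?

     Stack    Input      Action
  1  $ S      f b a h $  expand S → f Q
  2  $ Q f    f b a h $  match f
  3  $ Q      b a h $    expand Q → b H h
  4  $ h H b  b a h $    match b
  5  $ h H    a h $      expand H → a
Stack after step 5: $ h a (top = a).

a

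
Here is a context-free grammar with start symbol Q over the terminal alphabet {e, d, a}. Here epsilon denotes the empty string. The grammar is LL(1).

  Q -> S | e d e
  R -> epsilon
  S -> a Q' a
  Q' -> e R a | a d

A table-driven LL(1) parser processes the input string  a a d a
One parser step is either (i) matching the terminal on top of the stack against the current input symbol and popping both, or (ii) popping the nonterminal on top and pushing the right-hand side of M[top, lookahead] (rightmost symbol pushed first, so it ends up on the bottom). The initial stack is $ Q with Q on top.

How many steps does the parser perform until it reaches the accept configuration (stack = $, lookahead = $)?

7

step 1: stack=$ Q  input=a a d a $  — expand Q -> S
step 2: stack=$ S  input=a a d a $  — expand S -> a Q' a
step 3: stack=$ a Q' a  input=a a d a $  — match a
step 4: stack=$ a Q'  input=a d a $  — expand Q' -> a d
step 5: stack=$ a d a  input=a d a $  — match a
step 6: stack=$ a d  input=d a $  — match d
step 7: stack=$ a  input=a $  — match a
Accept reached after 7 steps.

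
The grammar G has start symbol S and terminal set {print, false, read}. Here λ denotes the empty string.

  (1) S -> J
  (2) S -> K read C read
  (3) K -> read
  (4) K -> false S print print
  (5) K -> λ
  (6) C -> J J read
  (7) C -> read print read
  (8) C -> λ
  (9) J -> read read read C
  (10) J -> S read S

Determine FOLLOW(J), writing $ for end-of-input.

FIRST(K): from K->read we get {read}; from K->false S print print we get {false}; from K->λ we get {λ}. So FIRST(K) = {λ, false, read}.
FIRST(S): from S->J we get {false, read}; from S->K read C read we get {false, read}. So FIRST(S) = {false, read}.
FIRST(J): from J->read read read C we get {read}; from J->S read S we get {false, read}. So FIRST(J) = {false, read}.
FIRST(C): from C->J J read we get {false, read}; from C->read print read we get {read}; from C->λ we get {λ}. So FIRST(C) = {λ, false, read}.
FOLLOW(S) includes $ since S is the start symbol.
FOLLOW(K): in S->K read C read, K is followed by read C read with FIRST {read}. Thus FOLLOW(K) = {read}.
FOLLOW(S): in K->false S print print, S is followed by print print with FIRST {print}; in J->S read S (occurrence 1), S is followed by read S with FIRST {read}; in J->S read S (occurrence 2), the suffix after S is empty, so FOLLOW(S) ⊇ FOLLOW(J) = {$, false, print, read}. Thus FOLLOW(S) = {$, false, print, read}.
FOLLOW(J): in S->J, the suffix after J is empty, so FOLLOW(J) ⊇ FOLLOW(S) = {$, false, print, read}; in C->J J read (occurrence 1), J is followed by J read with FIRST {false, read}; in C->J J read (occurrence 2), J is followed by read with FIRST {read}. Thus FOLLOW(J) = {$, false, print, read}.
FOLLOW(C): in S->K read C read, C is followed by read with FIRST {read}; in J->read read read C, the suffix after C is empty, so FOLLOW(C) ⊇ FOLLOW(J) = {$, false, print, read}. Thus FOLLOW(C) = {$, false, print, read}.

{$, false, print, read}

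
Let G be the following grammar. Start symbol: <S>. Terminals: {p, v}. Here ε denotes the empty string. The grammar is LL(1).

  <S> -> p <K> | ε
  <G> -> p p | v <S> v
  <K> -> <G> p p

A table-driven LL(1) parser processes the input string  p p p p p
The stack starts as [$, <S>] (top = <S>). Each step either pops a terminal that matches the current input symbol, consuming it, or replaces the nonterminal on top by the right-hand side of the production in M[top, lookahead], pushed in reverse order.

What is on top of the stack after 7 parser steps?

p

step 1: stack=$ <S>  input=p p p p p $  — expand <S> -> p <K>
step 2: stack=$ <K> p  input=p p p p p $  — match p
step 3: stack=$ <K>  input=p p p p $  — expand <K> -> <G> p p
step 4: stack=$ p p <G>  input=p p p p $  — expand <G> -> p p
step 5: stack=$ p p p p  input=p p p p $  — match p
step 6: stack=$ p p p  input=p p p $  — match p
step 7: stack=$ p p  input=p p $  — match p
Stack after step 7: $ p (top = p).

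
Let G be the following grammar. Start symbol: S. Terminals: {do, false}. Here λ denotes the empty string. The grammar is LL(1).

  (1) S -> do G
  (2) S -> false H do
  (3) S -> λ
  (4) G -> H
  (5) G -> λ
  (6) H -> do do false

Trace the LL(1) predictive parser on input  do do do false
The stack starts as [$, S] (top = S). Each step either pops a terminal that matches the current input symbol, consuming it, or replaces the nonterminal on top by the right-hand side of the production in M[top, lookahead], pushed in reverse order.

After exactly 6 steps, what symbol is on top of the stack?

step 1: stack=$ S  input=do do do false $  — expand S -> do G
step 2: stack=$ G do  input=do do do false $  — match do
step 3: stack=$ G  input=do do false $  — expand G -> H
step 4: stack=$ H  input=do do false $  — expand H -> do do false
step 5: stack=$ false do do  input=do do false $  — match do
step 6: stack=$ false do  input=do false $  — match do
Stack after step 6: $ false (top = false).

false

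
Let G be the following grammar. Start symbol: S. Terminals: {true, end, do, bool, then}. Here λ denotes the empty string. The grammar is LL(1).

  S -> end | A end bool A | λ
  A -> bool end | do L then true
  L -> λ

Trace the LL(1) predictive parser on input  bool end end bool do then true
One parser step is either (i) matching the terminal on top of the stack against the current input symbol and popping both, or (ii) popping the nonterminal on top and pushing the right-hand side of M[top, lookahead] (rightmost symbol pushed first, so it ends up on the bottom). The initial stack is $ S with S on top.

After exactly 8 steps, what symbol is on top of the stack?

step 1: stack=$ S  input=bool end end bool do then true $  — expand S -> A end bool A
step 2: stack=$ A bool end A  input=bool end end bool do then true $  — expand A -> bool end
step 3: stack=$ A bool end end bool  input=bool end end bool do then true $  — match bool
step 4: stack=$ A bool end end  input=end end bool do then true $  — match end
step 5: stack=$ A bool end  input=end bool do then true $  — match end
step 6: stack=$ A bool  input=bool do then true $  — match bool
step 7: stack=$ A  input=do then true $  — expand A -> do L then true
step 8: stack=$ true then L do  input=do then true $  — match do
Stack after step 8: $ true then L (top = L).

L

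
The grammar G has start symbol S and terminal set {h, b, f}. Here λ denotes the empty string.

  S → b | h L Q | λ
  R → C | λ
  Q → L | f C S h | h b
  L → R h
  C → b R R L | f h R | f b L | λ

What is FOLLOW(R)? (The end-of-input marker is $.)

{b, f, h}

FIRST(S): from S→b we get {b}; from S→h L Q we get {h}; from S→λ we get {λ}. So FIRST(S) = {λ, b, h}.
FIRST(C): from C→b R R L we get {b}; from C→f h R we get {f}; from C→f b L we get {f}; from C→λ we get {λ}. So FIRST(C) = {λ, b, f}.
FIRST(R): from R→C we get {λ, b, f}; from R→λ we get {λ}. So FIRST(R) = {λ, b, f}.
FIRST(L): from L→R h we get {b, f, h}. So FIRST(L) = {b, f, h}.
FIRST(Q): from Q→L we get {b, f, h}; from Q→f C S h we get {f}; from Q→h b we get {h}. So FIRST(Q) = {b, f, h}.
FOLLOW(S) includes $ since S is the start symbol.
FOLLOW(S): in Q→f C S h, S is followed by h with FIRST {h}. Thus FOLLOW(S) = {$, h}.
FOLLOW(Q): in S→h L Q, the suffix after Q is empty, so FOLLOW(Q) ⊇ FOLLOW(S) = {$, h}. Thus FOLLOW(Q) = {$, h}.
FOLLOW(R): in L→R h, R is followed by h with FIRST {h}; in C→b R R L (occurrence 1), R is followed by R L with FIRST {b, f, h}; in C→b R R L (occurrence 2), R is followed by L with FIRST {b, f, h}; in C→f h R, the suffix after R is empty, so FOLLOW(R) ⊇ FOLLOW(C) = {b, f, h}. Thus FOLLOW(R) = {b, f, h}.
FOLLOW(C): in R→C, the suffix after C is empty, so FOLLOW(C) ⊇ FOLLOW(R) = {b, f, h}; in Q→f C S h, C is followed by S h with FIRST {b, h}. Thus FOLLOW(C) = {b, f, h}.
FOLLOW(L): in S→h L Q, L is followed by Q with FIRST {b, f, h}; in Q→L, the suffix after L is empty, so FOLLOW(L) ⊇ FOLLOW(Q) = {$, h}; in C→b R R L, the suffix after L is empty, so FOLLOW(L) ⊇ FOLLOW(C) = {b, f, h}; in C→f b L, the suffix after L is empty, so FOLLOW(L) ⊇ FOLLOW(C) = {b, f, h}. Thus FOLLOW(L) = {$, b, f, h}.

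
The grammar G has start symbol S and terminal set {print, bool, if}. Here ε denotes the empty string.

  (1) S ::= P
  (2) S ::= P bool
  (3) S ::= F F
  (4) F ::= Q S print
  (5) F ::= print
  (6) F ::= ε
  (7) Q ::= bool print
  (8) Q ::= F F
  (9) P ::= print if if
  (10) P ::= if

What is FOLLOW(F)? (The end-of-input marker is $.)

{$, bool, if, print}

FIRST(P): from P::=print if if we get {print}; from P::=if we get {if}. So FIRST(P) = {if, print}.
FIRST(S): from S::=P we get {if, print}; from S::=P bool we get {if, print}; from S::=F F we get {ε, bool, if, print}. So FIRST(S) = {ε, bool, if, print}.
FIRST(F): from F::=Q S print we get {bool, if, print}; from F::=print we get {print}; from F::=ε we get {ε}. So FIRST(F) = {ε, bool, if, print}.
FIRST(Q): from Q::=bool print we get {bool}; from Q::=F F we get {ε, bool, if, print}. So FIRST(Q) = {ε, bool, if, print}.
FOLLOW(S) includes $ since S is the start symbol.
FOLLOW(S): in F::=Q S print, S is followed by print with FIRST {print}. Thus FOLLOW(S) = {$, print}.
FOLLOW(Q): in F::=Q S print, Q is followed by S print with FIRST {bool, if, print}. Thus FOLLOW(Q) = {bool, if, print}.
FOLLOW(F): in S::=F F (occurrence 1), F is followed by F with FIRST {ε, bool, if, print}; in S::=F F (occurrence 1), the suffix after F is nullable, so FOLLOW(F) ⊇ FOLLOW(S) = {$, print}; in S::=F F (occurrence 2), the suffix after F is empty, so FOLLOW(F) ⊇ FOLLOW(S) = {$, print}; in Q::=F F (occurrence 1), F is followed by F with FIRST {ε, bool, if, print}; in Q::=F F (occurrence 1), the suffix after F is nullable, so FOLLOW(F) ⊇ FOLLOW(Q) = {bool, if, print}; in Q::=F F (occurrence 2), the suffix after F is empty, so FOLLOW(F) ⊇ FOLLOW(Q) = {bool, if, print}. Thus FOLLOW(F) = {$, bool, if, print}.
FOLLOW(P): in S::=P, the suffix after P is empty, so FOLLOW(P) ⊇ FOLLOW(S) = {$, print}; in S::=P bool, P is followed by bool with FIRST {bool}. Thus FOLLOW(P) = {$, bool, print}.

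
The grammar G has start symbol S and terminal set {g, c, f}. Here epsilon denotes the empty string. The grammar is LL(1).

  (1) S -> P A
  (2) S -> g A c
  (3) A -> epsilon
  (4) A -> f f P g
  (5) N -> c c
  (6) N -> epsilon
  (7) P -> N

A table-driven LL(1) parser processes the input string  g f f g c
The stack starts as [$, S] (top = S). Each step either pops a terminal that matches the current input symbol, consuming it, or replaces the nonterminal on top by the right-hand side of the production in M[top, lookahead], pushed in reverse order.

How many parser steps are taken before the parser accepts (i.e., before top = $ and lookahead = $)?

9

step 1: stack=$ S  input=g f f g c $  — expand S -> g A c
step 2: stack=$ c A g  input=g f f g c $  — match g
step 3: stack=$ c A  input=f f g c $  — expand A -> f f P g
step 4: stack=$ c g P f f  input=f f g c $  — match f
step 5: stack=$ c g P f  input=f g c $  — match f
step 6: stack=$ c g P  input=g c $  — expand P -> N
step 7: stack=$ c g N  input=g c $  — expand N -> epsilon
step 8: stack=$ c g  input=g c $  — match g
step 9: stack=$ c  input=c $  — match c
Accept reached after 9 steps.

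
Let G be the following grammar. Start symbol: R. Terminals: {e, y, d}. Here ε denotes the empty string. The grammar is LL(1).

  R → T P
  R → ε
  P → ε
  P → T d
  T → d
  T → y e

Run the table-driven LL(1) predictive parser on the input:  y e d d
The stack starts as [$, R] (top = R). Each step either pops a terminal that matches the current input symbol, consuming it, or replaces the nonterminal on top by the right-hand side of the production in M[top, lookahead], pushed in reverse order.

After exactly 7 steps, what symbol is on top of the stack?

step 1: stack=$ R  input=y e d d $  — expand R → T P
step 2: stack=$ P T  input=y e d d $  — expand T → y e
step 3: stack=$ P e y  input=y e d d $  — match y
step 4: stack=$ P e  input=e d d $  — match e
step 5: stack=$ P  input=d d $  — expand P → T d
step 6: stack=$ d T  input=d d $  — expand T → d
step 7: stack=$ d d  input=d d $  — match d
Stack after step 7: $ d (top = d).

d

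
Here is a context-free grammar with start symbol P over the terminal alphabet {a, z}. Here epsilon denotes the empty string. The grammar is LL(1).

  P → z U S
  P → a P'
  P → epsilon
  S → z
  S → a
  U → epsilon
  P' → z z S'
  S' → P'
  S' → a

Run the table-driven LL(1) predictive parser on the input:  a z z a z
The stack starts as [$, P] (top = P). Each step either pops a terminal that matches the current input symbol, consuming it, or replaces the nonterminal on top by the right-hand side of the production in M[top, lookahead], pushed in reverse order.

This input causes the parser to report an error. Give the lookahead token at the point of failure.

z

step 1: stack=$ P  input=a z z a z $  — expand P → a P'
step 2: stack=$ P' a  input=a z z a z $  — match a
step 3: stack=$ P'  input=z z a z $  — expand P' → z z S'
step 4: stack=$ S' z z  input=z z a z $  — match z
step 5: stack=$ S' z  input=z a z $  — match z
step 6: stack=$ S'  input=a z $  — expand S' → a
step 7: stack=$ a  input=a z $  — match a
step 8: stack=$  input=z $  — error: stack empty but input remains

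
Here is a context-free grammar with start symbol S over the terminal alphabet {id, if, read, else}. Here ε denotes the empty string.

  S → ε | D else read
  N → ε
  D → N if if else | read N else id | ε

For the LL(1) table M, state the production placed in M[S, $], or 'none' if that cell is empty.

FIRST(N) = {ε}
FIRST(D) = {ε, if, read}  (via N if if else)
FIRST(S) = {ε, else, if, read}  (via D else read)
FOLLOW(S) includes $ since S is the start symbol.
FOLLOW(S): S appears on no right-hand side. Thus FOLLOW(S) = {$}.
For S → ε: FIRST(ε) = {ε}, so it goes in M[S, t] for t ∈ {}; since ε ∈ FIRST, also for every t ∈ FOLLOW(S) = {$}.
For S → D else read: FIRST(D else read) = {else, if, read}, so it goes in M[S, t] for t ∈ {else, if, read}.

S → ε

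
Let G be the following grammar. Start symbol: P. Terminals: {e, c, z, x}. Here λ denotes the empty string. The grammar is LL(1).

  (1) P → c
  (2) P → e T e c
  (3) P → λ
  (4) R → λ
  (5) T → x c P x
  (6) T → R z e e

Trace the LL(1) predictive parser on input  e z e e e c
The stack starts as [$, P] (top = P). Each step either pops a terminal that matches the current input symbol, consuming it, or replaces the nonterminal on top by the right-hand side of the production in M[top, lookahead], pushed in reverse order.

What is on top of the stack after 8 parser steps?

step 1: stack=$ P  input=e z e e e c $  — expand P → e T e c
step 2: stack=$ c e T e  input=e z e e e c $  — match e
step 3: stack=$ c e T  input=z e e e c $  — expand T → R z e e
step 4: stack=$ c e e e z R  input=z e e e c $  — expand R → λ
step 5: stack=$ c e e e z  input=z e e e c $  — match z
step 6: stack=$ c e e e  input=e e e c $  — match e
step 7: stack=$ c e e  input=e e c $  — match e
step 8: stack=$ c e  input=e c $  — match e
Stack after step 8: $ c (top = c).

c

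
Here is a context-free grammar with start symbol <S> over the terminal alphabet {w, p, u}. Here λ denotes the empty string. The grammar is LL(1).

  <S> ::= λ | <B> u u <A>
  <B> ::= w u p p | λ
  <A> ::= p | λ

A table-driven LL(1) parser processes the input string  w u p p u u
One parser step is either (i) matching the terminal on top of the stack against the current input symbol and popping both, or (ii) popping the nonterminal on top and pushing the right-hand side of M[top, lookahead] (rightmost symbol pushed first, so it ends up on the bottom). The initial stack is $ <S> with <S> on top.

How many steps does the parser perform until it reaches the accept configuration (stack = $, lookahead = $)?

step 1: stack=$ <S>  input=w u p p u u $  — expand <S> ::= <B> u u <A>
step 2: stack=$ <A> u u <B>  input=w u p p u u $  — expand <B> ::= w u p p
step 3: stack=$ <A> u u p p u w  input=w u p p u u $  — match w
step 4: stack=$ <A> u u p p u  input=u p p u u $  — match u
step 5: stack=$ <A> u u p p  input=p p u u $  — match p
step 6: stack=$ <A> u u p  input=p u u $  — match p
step 7: stack=$ <A> u u  input=u u $  — match u
step 8: stack=$ <A> u  input=u $  — match u
step 9: stack=$ <A>  input=$  — expand <A> ::= λ
Accept reached after 9 steps.

9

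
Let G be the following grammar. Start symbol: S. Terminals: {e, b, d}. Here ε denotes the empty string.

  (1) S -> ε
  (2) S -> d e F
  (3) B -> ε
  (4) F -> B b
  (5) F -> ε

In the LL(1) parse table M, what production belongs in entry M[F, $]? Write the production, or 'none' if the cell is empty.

F -> ε

FIRST(S): from S->ε we get {ε}; from S->d e F we get {d}. So FIRST(S) = {ε, d}.
FIRST(B): from B->ε we get {ε}. So FIRST(B) = {ε}.
FIRST(F): from F->B b we get {b}; from F->ε we get {ε}. So FIRST(F) = {ε, b}.
FOLLOW(S) includes $ since S is the start symbol.
FOLLOW(S): S appears on no right-hand side. Thus FOLLOW(S) = {$}.
FOLLOW(F): in S->d e F, the suffix after F is empty, so FOLLOW(F) ⊇ FOLLOW(S) = {$}. Thus FOLLOW(F) = {$}.
For F -> B b: FIRST(B b) = {b}, so it goes in M[F, t] for t ∈ {b}.
For F -> ε: FIRST(ε) = {ε}, so it goes in M[F, t] for t ∈ {}; since ε ∈ FIRST, also for every t ∈ FOLLOW(F) = {$}.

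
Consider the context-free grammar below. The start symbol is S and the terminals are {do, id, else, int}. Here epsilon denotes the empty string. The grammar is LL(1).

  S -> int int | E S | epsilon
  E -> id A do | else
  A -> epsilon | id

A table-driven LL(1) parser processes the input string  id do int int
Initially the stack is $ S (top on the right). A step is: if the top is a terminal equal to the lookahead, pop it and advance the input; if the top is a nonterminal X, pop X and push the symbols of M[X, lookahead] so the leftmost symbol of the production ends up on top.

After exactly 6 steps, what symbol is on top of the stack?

int

step 1: stack=$ S  input=id do int int $  — expand S -> E S
step 2: stack=$ S E  input=id do int int $  — expand E -> id A do
step 3: stack=$ S do A id  input=id do int int $  — match id
step 4: stack=$ S do A  input=do int int $  — expand A -> epsilon
step 5: stack=$ S do  input=do int int $  — match do
step 6: stack=$ S  input=int int $  — expand S -> int int
Stack after step 6: $ int int (top = int).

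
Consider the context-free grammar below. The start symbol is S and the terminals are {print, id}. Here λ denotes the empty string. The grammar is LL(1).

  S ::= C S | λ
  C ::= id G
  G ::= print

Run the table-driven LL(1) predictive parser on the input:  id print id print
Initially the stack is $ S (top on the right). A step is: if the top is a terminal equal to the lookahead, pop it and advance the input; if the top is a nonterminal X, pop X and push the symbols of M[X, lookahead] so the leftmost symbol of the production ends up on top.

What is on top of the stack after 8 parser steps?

G

step 1: stack=$ S  input=id print id print $  — expand S ::= C S
step 2: stack=$ S C  input=id print id print $  — expand C ::= id G
step 3: stack=$ S G id  input=id print id print $  — match id
step 4: stack=$ S G  input=print id print $  — expand G ::= print
step 5: stack=$ S print  input=print id print $  — match print
step 6: stack=$ S  input=id print $  — expand S ::= C S
step 7: stack=$ S C  input=id print $  — expand C ::= id G
step 8: stack=$ S G id  input=id print $  — match id
Stack after step 8: $ S G (top = G).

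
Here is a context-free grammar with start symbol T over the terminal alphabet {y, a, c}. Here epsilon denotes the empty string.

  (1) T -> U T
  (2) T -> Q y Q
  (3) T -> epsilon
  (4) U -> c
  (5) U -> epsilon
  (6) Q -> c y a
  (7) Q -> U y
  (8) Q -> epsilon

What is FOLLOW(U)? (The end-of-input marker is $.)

FIRST(U): from U->c we get {c}; from U->epsilon we get {epsilon}. So FIRST(U) = {epsilon, c}.
FIRST(Q): from Q->c y a we get {c}; from Q->U y we get {c, y}; from Q->epsilon we get {epsilon}. So FIRST(Q) = {epsilon, c, y}.
FIRST(T): from T->U T we get {epsilon, c, y}; from T->Q y Q we get {c, y}; from T->epsilon we get {epsilon}. So FIRST(T) = {epsilon, c, y}.
FOLLOW(T) includes $ since T is the start symbol.
FOLLOW(T): in T->U T, the suffix after T is empty (adds nothing new). Thus FOLLOW(T) = {$}.
FOLLOW(U): in T->U T, U is followed by T with FIRST {epsilon, c, y}; in T->U T, the suffix after U is nullable, so FOLLOW(U) ⊇ FOLLOW(T) = {$}; in Q->U y, U is followed by y with FIRST {y}. Thus FOLLOW(U) = {$, c, y}.
FOLLOW(Q): in T->Q y Q (occurrence 1), Q is followed by y Q with FIRST {y}; in T->Q y Q (occurrence 2), the suffix after Q is empty, so FOLLOW(Q) ⊇ FOLLOW(T) = {$}. Thus FOLLOW(Q) = {$, y}.

{$, c, y}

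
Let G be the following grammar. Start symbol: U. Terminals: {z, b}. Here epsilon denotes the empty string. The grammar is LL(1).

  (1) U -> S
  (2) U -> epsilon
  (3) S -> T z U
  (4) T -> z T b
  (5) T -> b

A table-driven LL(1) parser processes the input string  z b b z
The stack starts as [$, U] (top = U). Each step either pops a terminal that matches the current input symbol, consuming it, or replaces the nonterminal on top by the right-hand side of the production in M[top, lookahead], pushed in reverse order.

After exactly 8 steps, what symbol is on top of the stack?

U

step 1: stack=$ U  input=z b b z $  — expand U -> S
step 2: stack=$ S  input=z b b z $  — expand S -> T z U
step 3: stack=$ U z T  input=z b b z $  — expand T -> z T b
step 4: stack=$ U z b T z  input=z b b z $  — match z
step 5: stack=$ U z b T  input=b b z $  — expand T -> b
step 6: stack=$ U z b b  input=b b z $  — match b
step 7: stack=$ U z b  input=b z $  — match b
step 8: stack=$ U z  input=z $  — match z
Stack after step 8: $ U (top = U).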